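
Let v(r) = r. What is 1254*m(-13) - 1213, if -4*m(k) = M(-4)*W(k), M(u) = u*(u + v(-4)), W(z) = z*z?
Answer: -1696621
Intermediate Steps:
W(z) = z**2
M(u) = u*(-4 + u) (M(u) = u*(u - 4) = u*(-4 + u))
m(k) = -8*k**2 (m(k) = -(-4*(-4 - 4))*k**2/4 = -(-4*(-8))*k**2/4 = -8*k**2)
1254*m(-13) - 1213 = 1254*(-8*(-13)**2) - 1213 = 1254*(-8*169) - 1213 = 1254*(-1352) - 1213 = -1695408 - 1213 = -1696621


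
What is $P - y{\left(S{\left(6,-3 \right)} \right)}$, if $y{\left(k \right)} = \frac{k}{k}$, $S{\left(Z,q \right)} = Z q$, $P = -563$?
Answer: $-564$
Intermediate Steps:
$y{\left(k \right)} = 1$
$P - y{\left(S{\left(6,-3 \right)} \right)} = -563 - 1 = -564$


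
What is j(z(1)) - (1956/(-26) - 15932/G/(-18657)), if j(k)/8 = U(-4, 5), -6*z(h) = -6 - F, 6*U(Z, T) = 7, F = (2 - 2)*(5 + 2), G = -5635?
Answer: 16510790498/195245505 ≈ 84.564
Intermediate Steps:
F = 0 (F = 0*7 = 0)
U(Z, T) = 7/6 (U(Z, T) = (1/6)*7 = 7/6)
z(h) = 1 (z(h) = -(-6 - 1*0)/6 = -(-6 + 0)/6 = -1/6*(-6) = 1)
j(k) = 28/3 (j(k) = 8*(7/6) = 28/3)
j(z(1)) - (1956/(-26) - 15932/G/(-18657)) = 28/3 - (1956/(-26) - 15932/(-5635)/(-18657)) = 28/3 - (1956*(-1/26) - 15932*(-1/5635)*(-1/18657)) = 28/3 - (-978/13 + (2276/805)*(-1/18657)) = 28/3 - (-978/13 - 2276/15018885) = 28/3 - 1*(-14688499118/195245505) = 28/3 + 14688499118/195245505 = 16510790498/195245505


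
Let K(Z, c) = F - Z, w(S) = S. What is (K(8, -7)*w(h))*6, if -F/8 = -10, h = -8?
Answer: -3456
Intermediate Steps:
F = 80 (F = -8*(-10) = 80)
K(Z, c) = 80 - Z
(K(8, -7)*w(h))*6 = ((80 - 1*8)*(-8))*6 = ((80 - 8)*(-8))*6 = (72*(-8))*6 = -576*6 = -3456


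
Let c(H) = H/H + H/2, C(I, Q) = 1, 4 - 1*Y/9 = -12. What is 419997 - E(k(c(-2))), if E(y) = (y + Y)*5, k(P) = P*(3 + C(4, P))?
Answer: 419277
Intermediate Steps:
Y = 144 (Y = 36 - 9*(-12) = 36 + 108 = 144)
c(H) = 1 + H/2 (c(H) = 1 + H*(½) = 1 + H/2)
k(P) = 4*P (k(P) = P*(3 + 1) = P*4 = 4*P)
E(y) = 720 + 5*y (E(y) = (y + 144)*5 = (144 + y)*5 = 720 + 5*y)
419997 - E(k(c(-2))) = 419997 - (720 + 5*(4*(1 + (½)*(-2)))) = 419997 - (720 + 5*(4*(1 - 1))) = 419997 - (720 + 5*(4*0)) = 419997 - (720 + 5*0) = 419997 - (720 + 0) = 419997 - 1*720 = 419997 - 720 = 419277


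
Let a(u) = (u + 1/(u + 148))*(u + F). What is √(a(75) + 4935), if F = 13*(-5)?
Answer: √282711595/223 ≈ 75.399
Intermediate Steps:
F = -65
a(u) = (-65 + u)*(u + 1/(148 + u)) (a(u) = (u + 1/(u + 148))*(u - 65) = (u + 1/(148 + u))*(-65 + u) = (-65 + u)*(u + 1/(148 + u)))
√(a(75) + 4935) = √((-65 + 75³ - 9619*75 + 83*75²)/(148 + 75) + 4935) = √((-65 + 421875 - 721425 + 83*5625)/223 + 4935) = √((-65 + 421875 - 721425 + 466875)/223 + 4935) = √((1/223)*167260 + 4935) = √(167260/223 + 4935) = √(1267765/223) = √282711595/223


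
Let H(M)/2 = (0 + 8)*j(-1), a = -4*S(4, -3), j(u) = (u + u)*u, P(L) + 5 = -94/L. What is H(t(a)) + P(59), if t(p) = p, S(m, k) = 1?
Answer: 1499/59 ≈ 25.407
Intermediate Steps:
P(L) = -5 - 94/L
j(u) = 2*u² (j(u) = (2*u)*u = 2*u²)
a = -4 (a = -4*1 = -4)
H(M) = 32 (H(M) = 2*((0 + 8)*(2*(-1)²)) = 2*(8*(2*1)) = 2*(8*2) = 2*16 = 32)
H(t(a)) + P(59) = 32 + (-5 - 94/59) = 32 - 389/59 = 1499/59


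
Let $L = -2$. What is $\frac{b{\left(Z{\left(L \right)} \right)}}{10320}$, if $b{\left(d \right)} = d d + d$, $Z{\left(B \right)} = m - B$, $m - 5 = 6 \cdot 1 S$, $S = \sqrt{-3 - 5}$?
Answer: $- \frac{29}{1290} + \frac{3 i \sqrt{2}}{172} \approx -0.022481 + 0.024667 i$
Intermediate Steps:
$S = 2 i \sqrt{2}$ ($S = \sqrt{-8} = 2 i \sqrt{2} \approx 2.8284 i$)
$m = 5 + 12 i \sqrt{2}$ ($m = 5 + 6 \cdot 1 \cdot 2 i \sqrt{2} = 5 + 6 \cdot 2 i \sqrt{2} = 5 + 12 i \sqrt{2} \approx 5.0 + 16.971 i$)
$Z{\left(B \right)} = 5 - B + 12 i \sqrt{2}$ ($Z{\left(B \right)} = \left(5 + 12 i \sqrt{2}\right) - B = 5 - B + 12 i \sqrt{2}$)
$b{\left(d \right)} = d + d^{2}$ ($b{\left(d \right)} = d^{2} + d = d + d^{2}$)
$\frac{b{\left(Z{\left(L \right)} \right)}}{10320} = \frac{\left(5 - -2 + 12 i \sqrt{2}\right) \left(1 + \left(5 - -2 + 12 i \sqrt{2}\right)\right)}{10320} = \left(5 + 2 + 12 i \sqrt{2}\right) \left(1 + \left(5 + 2 + 12 i \sqrt{2}\right)\right) \frac{1}{10320} = \left(7 + 12 i \sqrt{2}\right) \left(1 + \left(7 + 12 i \sqrt{2}\right)\right) \frac{1}{10320} = \left(7 + 12 i \sqrt{2}\right) \left(8 + 12 i \sqrt{2}\right) \frac{1}{10320} = \frac{\left(7 + 12 i \sqrt{2}\right) \left(8 + 12 i \sqrt{2}\right)}{10320}$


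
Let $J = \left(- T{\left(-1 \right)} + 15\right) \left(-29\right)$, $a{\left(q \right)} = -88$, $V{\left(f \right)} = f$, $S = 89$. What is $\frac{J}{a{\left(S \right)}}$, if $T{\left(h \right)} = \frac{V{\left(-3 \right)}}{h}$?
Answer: $\frac{87}{22} \approx 3.9545$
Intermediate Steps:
$T{\left(h \right)} = - \frac{3}{h}$
$J = -348$ ($J = \left(- \frac{-3}{-1} + 15\right) \left(-29\right) = \left(- \left(-3\right) \left(-1\right) + 15\right) \left(-29\right) = \left(\left(-1\right) 3 + 15\right) \left(-29\right) = \left(-3 + 15\right) \left(-29\right) = 12 \left(-29\right) = -348$)
$\frac{J}{a{\left(S \right)}} = - \frac{348}{-88} = \left(-348\right) \left(- \frac{1}{88}\right) = \frac{87}{22}$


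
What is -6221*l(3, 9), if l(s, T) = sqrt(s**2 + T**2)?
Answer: -18663*sqrt(10) ≈ -59018.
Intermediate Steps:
l(s, T) = sqrt(T**2 + s**2)
-6221*l(3, 9) = -6221*sqrt(9**2 + 3**2) = -6221*sqrt(81 + 9) = -18663*sqrt(10)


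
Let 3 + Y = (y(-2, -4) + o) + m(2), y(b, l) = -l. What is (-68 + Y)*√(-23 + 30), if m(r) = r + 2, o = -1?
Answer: -64*√7 ≈ -169.33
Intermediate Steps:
m(r) = 2 + r
Y = 4 (Y = -3 + ((-1*(-4) - 1) + (2 + 2)) = -3 + ((4 - 1) + 4) = -3 + (3 + 4) = -3 + 7 = 4)
(-68 + Y)*√(-23 + 30) = (-68 + 4)*√(-23 + 30) = -64*√7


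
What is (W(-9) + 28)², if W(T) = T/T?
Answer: 841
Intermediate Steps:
W(T) = 1
(W(-9) + 28)² = (1 + 28)² = 29² = 841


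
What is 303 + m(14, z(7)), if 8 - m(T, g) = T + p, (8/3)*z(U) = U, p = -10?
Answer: 307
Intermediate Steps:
z(U) = 3*U/8
m(T, g) = 18 - T (m(T, g) = 8 - (T - 10) = 8 - (-10 + T) = 8 + (10 - T) = 18 - T)
303 + m(14, z(7)) = 303 + (18 - 1*14) = 303 + (18 - 14) = 303 + 4 = 307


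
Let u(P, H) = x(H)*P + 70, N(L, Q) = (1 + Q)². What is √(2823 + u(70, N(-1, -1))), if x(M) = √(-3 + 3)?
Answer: √2893 ≈ 53.787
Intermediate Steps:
x(M) = 0 (x(M) = √0 = 0)
u(P, H) = 70 (u(P, H) = 0*P + 70 = 0 + 70 = 70)
√(2823 + u(70, N(-1, -1))) = √(2823 + 70) = √2893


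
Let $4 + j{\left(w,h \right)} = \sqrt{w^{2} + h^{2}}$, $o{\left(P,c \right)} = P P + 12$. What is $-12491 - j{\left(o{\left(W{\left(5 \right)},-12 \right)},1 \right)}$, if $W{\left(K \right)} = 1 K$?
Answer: $-12487 - \sqrt{1370} \approx -12524.0$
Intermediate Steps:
$W{\left(K \right)} = K$
$o{\left(P,c \right)} = 12 + P^{2}$ ($o{\left(P,c \right)} = P^{2} + 12 = 12 + P^{2}$)
$j{\left(w,h \right)} = -4 + \sqrt{h^{2} + w^{2}}$ ($j{\left(w,h \right)} = -4 + \sqrt{w^{2} + h^{2}} = -4 + \sqrt{h^{2} + w^{2}}$)
$-12491 - j{\left(o{\left(W{\left(5 \right)},-12 \right)},1 \right)} = -12491 - \left(-4 + \sqrt{1^{2} + \left(12 + 5^{2}\right)^{2}}\right) = -12491 - \left(-4 + \sqrt{1 + \left(12 + 25\right)^{2}}\right) = -12491 - \left(-4 + \sqrt{1 + 37^{2}}\right) = -12491 - \left(-4 + \sqrt{1 + 1369}\right) = -12491 - \left(-4 + \sqrt{1370}\right) = -12491 + \left(4 - \sqrt{1370}\right) = -12487 - \sqrt{1370}$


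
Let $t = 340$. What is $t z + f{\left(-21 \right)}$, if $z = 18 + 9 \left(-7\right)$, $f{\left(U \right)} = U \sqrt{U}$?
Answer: $-15300 - 21 i \sqrt{21} \approx -15300.0 - 96.234 i$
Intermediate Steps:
$f{\left(U \right)} = U^{\frac{3}{2}}$
$z = -45$ ($z = 18 - 63 = -45$)
$t z + f{\left(-21 \right)} = 340 \left(-45\right) + \left(-21\right)^{\frac{3}{2}} = -15300 - 21 i \sqrt{21}$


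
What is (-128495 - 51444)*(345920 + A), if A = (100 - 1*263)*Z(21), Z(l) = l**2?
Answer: -49309943743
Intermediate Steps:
A = -71883 (A = (100 - 1*263)*21**2 = (100 - 263)*441 = -163*441 = -71883)
(-128495 - 51444)*(345920 + A) = (-128495 - 51444)*(345920 - 71883) = -179939*274037 = -49309943743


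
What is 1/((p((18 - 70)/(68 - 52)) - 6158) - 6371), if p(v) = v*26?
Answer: -2/25227 ≈ -7.9280e-5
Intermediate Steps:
p(v) = 26*v
1/((p((18 - 70)/(68 - 52)) - 6158) - 6371) = 1/((26*((18 - 70)/(68 - 52)) - 6158) - 6371) = 1/((26*(-52/16) - 6158) - 6371) = 1/((26*(-52*1/16) - 6158) - 6371) = 1/((26*(-13/4) - 6158) - 6371) = 1/((-169/2 - 6158) - 6371) = 1/(-12485/2 - 6371) = 1/(-25227/2) = -2/25227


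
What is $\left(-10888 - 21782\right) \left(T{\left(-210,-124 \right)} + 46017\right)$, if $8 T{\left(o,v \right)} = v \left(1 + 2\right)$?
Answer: $-1501856235$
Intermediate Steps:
$T{\left(o,v \right)} = \frac{3 v}{8}$ ($T{\left(o,v \right)} = \frac{v \left(1 + 2\right)}{8} = \frac{v 3}{8} = \frac{3 v}{8}$)
$\left(-10888 - 21782\right) \left(T{\left(-210,-124 \right)} + 46017\right) = \left(-10888 - 21782\right) \left(\frac{3}{8} \left(-124\right) + 46017\right) = - 32670 \left(- \frac{93}{2} + 46017\right) = \left(-32670\right) \frac{91941}{2} = -1501856235$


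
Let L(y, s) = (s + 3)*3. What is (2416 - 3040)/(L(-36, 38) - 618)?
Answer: 208/165 ≈ 1.2606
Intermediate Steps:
L(y, s) = 9 + 3*s (L(y, s) = (3 + s)*3 = 9 + 3*s)
(2416 - 3040)/(L(-36, 38) - 618) = (2416 - 3040)/((9 + 3*38) - 618) = -624/((9 + 114) - 618) = -624/(123 - 618) = -624/(-495) = -624*(-1/495) = 208/165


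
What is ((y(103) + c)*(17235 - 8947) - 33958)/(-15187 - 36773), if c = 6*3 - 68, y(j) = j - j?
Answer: 224179/25980 ≈ 8.6289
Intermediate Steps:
y(j) = 0
c = -50 (c = 18 - 68 = -50)
((y(103) + c)*(17235 - 8947) - 33958)/(-15187 - 36773) = ((0 - 50)*(17235 - 8947) - 33958)/(-15187 - 36773) = (-50*8288 - 33958)/(-51960) = (-414400 - 33958)*(-1/51960) = -448358*(-1/51960) = 224179/25980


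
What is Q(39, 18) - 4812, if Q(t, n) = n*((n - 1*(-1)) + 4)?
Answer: -4398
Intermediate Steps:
Q(t, n) = n*(5 + n) (Q(t, n) = n*((n + 1) + 4) = n*((1 + n) + 4) = n*(5 + n))
Q(39, 18) - 4812 = 18*(5 + 18) - 4812 = 18*23 - 4812 = 414 - 4812 = -4398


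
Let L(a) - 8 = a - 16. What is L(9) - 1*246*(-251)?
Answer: 61747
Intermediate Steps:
L(a) = -8 + a (L(a) = 8 + (a - 16) = 8 + (-16 + a) = -8 + a)
L(9) - 1*246*(-251) = (-8 + 9) - 1*246*(-251) = 1 - 246*(-251) = 1 + 61746 = 61747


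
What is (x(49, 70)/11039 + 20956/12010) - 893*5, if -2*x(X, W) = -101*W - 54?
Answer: -295844199223/66289195 ≈ -4462.9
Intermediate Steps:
x(X, W) = 27 + 101*W/2 (x(X, W) = -(-101*W - 54)/2 = -(-54 - 101*W)/2 = 27 + 101*W/2)
(x(49, 70)/11039 + 20956/12010) - 893*5 = ((27 + (101/2)*70)/11039 + 20956/12010) - 893*5 = ((27 + 3535)*(1/11039) + 20956*(1/12010)) - 4465 = (3562*(1/11039) + 10478/6005) - 4465 = (3562/11039 + 10478/6005) - 4465 = 137056452/66289195 - 4465 = -295844199223/66289195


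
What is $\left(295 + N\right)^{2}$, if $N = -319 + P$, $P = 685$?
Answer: $436921$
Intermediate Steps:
$N = 366$ ($N = -319 + 685 = 366$)
$\left(295 + N\right)^{2} = \left(295 + 366\right)^{2} = 661^{2} = 436921$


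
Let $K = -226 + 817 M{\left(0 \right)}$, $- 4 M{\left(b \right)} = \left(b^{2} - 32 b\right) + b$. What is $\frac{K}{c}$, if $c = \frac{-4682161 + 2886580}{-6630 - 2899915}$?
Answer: $- \frac{656879170}{1795581} \approx -365.83$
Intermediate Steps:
$M{\left(b \right)} = - \frac{b^{2}}{4} + \frac{31 b}{4}$ ($M{\left(b \right)} = - \frac{\left(b^{2} - 32 b\right) + b}{4} = - \frac{b^{2} - 31 b}{4} = - \frac{b^{2}}{4} + \frac{31 b}{4}$)
$c = \frac{1795581}{2906545}$ ($c = - \frac{1795581}{-2906545} = \left(-1795581\right) \left(- \frac{1}{2906545}\right) = \frac{1795581}{2906545} \approx 0.61777$)
$K = -226$ ($K = -226 + 817 \cdot \frac{1}{4} \cdot 0 \left(31 - 0\right) = -226 + 817 \cdot \frac{1}{4} \cdot 0 \left(31 + 0\right) = -226 + 817 \cdot \frac{1}{4} \cdot 0 \cdot 31 = -226 + 817 \cdot 0 = -226 + 0 = -226$)
$\frac{K}{c} = - \frac{226}{\frac{1795581}{2906545}} = \left(-226\right) \frac{2906545}{1795581} = - \frac{656879170}{1795581}$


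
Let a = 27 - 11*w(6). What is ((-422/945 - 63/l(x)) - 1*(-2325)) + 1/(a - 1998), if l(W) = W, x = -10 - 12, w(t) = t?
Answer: 4693538107/2016630 ≈ 2327.4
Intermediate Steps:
x = -22
a = -39 (a = 27 - 11*6 = 27 - 66 = -39)
((-422/945 - 63/l(x)) - 1*(-2325)) + 1/(a - 1998) = ((-422/945 - 63/(-22)) - 1*(-2325)) + 1/(-39 - 1998) = ((-422*1/945 - 63*(-1/22)) + 2325) + 1/(-2037) = ((-422/945 + 63/22) + 2325) - 1/2037 = (50251/20790 + 2325) - 1/2037 = 48387001/20790 - 1/2037 = 4693538107/2016630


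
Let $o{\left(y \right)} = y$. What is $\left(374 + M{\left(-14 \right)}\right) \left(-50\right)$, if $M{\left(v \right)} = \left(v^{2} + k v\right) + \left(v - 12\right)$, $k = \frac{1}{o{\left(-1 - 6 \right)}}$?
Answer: $-27300$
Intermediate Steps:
$k = - \frac{1}{7}$ ($k = \frac{1}{-1 - 6} = \frac{1}{-7} = - \frac{1}{7} \approx -0.14286$)
$M{\left(v \right)} = -12 + v^{2} + \frac{6 v}{7}$ ($M{\left(v \right)} = \left(v^{2} - \frac{v}{7}\right) + \left(v - 12\right) = \left(v^{2} - \frac{v}{7}\right) + \left(-12 + v\right) = -12 + v^{2} + \frac{6 v}{7}$)
$\left(374 + M{\left(-14 \right)}\right) \left(-50\right) = \left(374 + \left(-12 + \left(-14\right)^{2} + \frac{6}{7} \left(-14\right)\right)\right) \left(-50\right) = \left(374 - -172\right) \left(-50\right) = \left(374 + 172\right) \left(-50\right) = 546 \left(-50\right) = -27300$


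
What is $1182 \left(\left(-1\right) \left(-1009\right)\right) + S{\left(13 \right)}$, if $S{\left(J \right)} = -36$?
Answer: $1192602$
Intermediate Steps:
$1182 \left(\left(-1\right) \left(-1009\right)\right) + S{\left(13 \right)} = 1182 \left(\left(-1\right) \left(-1009\right)\right) - 36 = 1182 \cdot 1009 - 36 = 1192638 - 36 = 1192602$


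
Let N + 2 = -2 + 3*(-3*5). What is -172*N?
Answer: 8428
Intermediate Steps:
N = -49 (N = -2 + (-2 + 3*(-3*5)) = -2 + (-2 + 3*(-15)) = -2 + (-2 - 45) = -2 - 47 = -49)
-172*N = -172*(-49) = 8428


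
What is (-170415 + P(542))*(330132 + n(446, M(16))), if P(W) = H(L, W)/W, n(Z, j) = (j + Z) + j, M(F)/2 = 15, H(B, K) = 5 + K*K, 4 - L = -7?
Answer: -15221112265359/271 ≈ -5.6166e+10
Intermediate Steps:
L = 11 (L = 4 - 1*(-7) = 4 + 7 = 11)
H(B, K) = 5 + K**2
M(F) = 30 (M(F) = 2*15 = 30)
n(Z, j) = Z + 2*j (n(Z, j) = (Z + j) + j = Z + 2*j)
P(W) = (5 + W**2)/W
(-170415 + P(542))*(330132 + n(446, M(16))) = (-170415 + (542 + 5/542))*(330132 + (446 + 2*30)) = (-170415 + (542 + 5*(1/542)))*(330132 + (446 + 60)) = (-170415 + (542 + 5/542))*(330132 + 506) = (-170415 + 293769/542)*330638 = -92071161/542*330638 = -15221112265359/271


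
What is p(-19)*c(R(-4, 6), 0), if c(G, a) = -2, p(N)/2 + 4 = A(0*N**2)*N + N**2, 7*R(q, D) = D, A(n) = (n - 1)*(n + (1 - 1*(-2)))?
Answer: -1656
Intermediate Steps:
A(n) = (-1 + n)*(3 + n) (A(n) = (-1 + n)*(n + (1 + 2)) = (-1 + n)*(n + 3) = (-1 + n)*(3 + n))
R(q, D) = D/7
p(N) = -8 - 6*N + 2*N**2 (p(N) = -8 + 2*((-3 + (0*N**2)**2 + 2*(0*N**2))*N + N**2) = -8 + 2*((-3 + 0**2 + 2*0)*N + N**2) = -8 + 2*((-3 + 0 + 0)*N + N**2) = -8 + 2*(-3*N + N**2) = -8 + 2*(N**2 - 3*N) = -8 + (-6*N + 2*N**2) = -8 - 6*N + 2*N**2)
p(-19)*c(R(-4, 6), 0) = (-8 - 6*(-19) + 2*(-19)**2)*(-2) = (-8 + 114 + 2*361)*(-2) = (-8 + 114 + 722)*(-2) = 828*(-2) = -1656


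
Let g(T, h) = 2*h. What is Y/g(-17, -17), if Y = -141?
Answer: 141/34 ≈ 4.1471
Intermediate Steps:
Y/g(-17, -17) = -141/(2*(-17)) = -141/(-34) = -141*(-1/34) = 141/34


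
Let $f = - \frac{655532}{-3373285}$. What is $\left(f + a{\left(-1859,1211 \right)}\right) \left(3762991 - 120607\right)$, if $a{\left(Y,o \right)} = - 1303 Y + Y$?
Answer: $\frac{29739192603496250208}{3373285} \approx 8.8161 \cdot 10^{12}$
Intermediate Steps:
$f = \frac{655532}{3373285}$ ($f = \left(-655532\right) \left(- \frac{1}{3373285}\right) = \frac{655532}{3373285} \approx 0.19433$)
$a{\left(Y,o \right)} = - 1302 Y$
$\left(f + a{\left(-1859,1211 \right)}\right) \left(3762991 - 120607\right) = \left(\frac{655532}{3373285} - -2420418\right) \left(3762991 - 120607\right) = \left(\frac{655532}{3373285} + 2420418\right) 3642384 = \frac{8164760388662}{3373285} \cdot 3642384 = \frac{29739192603496250208}{3373285}$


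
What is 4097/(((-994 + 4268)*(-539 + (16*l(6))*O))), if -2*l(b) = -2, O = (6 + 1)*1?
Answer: -4097/1397998 ≈ -0.0029306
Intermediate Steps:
O = 7 (O = 7*1 = 7)
l(b) = 1 (l(b) = -1/2*(-2) = 1)
4097/(((-994 + 4268)*(-539 + (16*l(6))*O))) = 4097/(((-994 + 4268)*(-539 + (16*1)*7))) = 4097/((3274*(-539 + 16*7))) = 4097/((3274*(-539 + 112))) = 4097/((3274*(-427))) = 4097/(-1397998) = 4097*(-1/1397998) = -4097/1397998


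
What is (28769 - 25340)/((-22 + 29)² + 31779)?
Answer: 3429/31828 ≈ 0.10774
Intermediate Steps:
(28769 - 25340)/((-22 + 29)² + 31779) = 3429/(7² + 31779) = 3429/(49 + 31779) = 3429/31828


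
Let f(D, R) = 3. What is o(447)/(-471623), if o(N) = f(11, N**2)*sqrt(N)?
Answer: -3*sqrt(447)/471623 ≈ -0.00013449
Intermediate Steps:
o(N) = 3*sqrt(N)
o(447)/(-471623) = (3*sqrt(447))/(-471623) = (3*sqrt(447))*(-1/471623) = -3*sqrt(447)/471623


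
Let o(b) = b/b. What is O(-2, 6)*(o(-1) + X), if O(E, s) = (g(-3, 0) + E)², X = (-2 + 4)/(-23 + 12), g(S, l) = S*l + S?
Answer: 225/11 ≈ 20.455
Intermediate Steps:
g(S, l) = S + S*l
X = -2/11 (X = 2/(-11) = 2*(-1/11) = -2/11 ≈ -0.18182)
o(b) = 1
O(E, s) = (-3 + E)² (O(E, s) = (-3*(1 + 0) + E)² = (-3*1 + E)² = (-3 + E)²)
O(-2, 6)*(o(-1) + X) = (-3 - 2)²*(1 - 2/11) = (-5)²*(9/11) = 25*(9/11) = 225/11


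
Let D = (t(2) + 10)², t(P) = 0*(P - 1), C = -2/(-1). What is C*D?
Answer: 200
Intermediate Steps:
C = 2 (C = -2*(-1) = 2)
t(P) = 0 (t(P) = 0*(-1 + P) = 0)
D = 100 (D = (0 + 10)² = 10² = 100)
C*D = 2*100 = 200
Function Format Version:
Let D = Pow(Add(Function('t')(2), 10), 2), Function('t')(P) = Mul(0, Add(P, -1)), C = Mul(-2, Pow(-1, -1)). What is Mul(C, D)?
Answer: 200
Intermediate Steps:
C = 2 (C = Mul(-2, -1) = 2)
Function('t')(P) = 0 (Function('t')(P) = Mul(0, Add(-1, P)) = 0)
D = 100 (D = Pow(Add(0, 10), 2) = Pow(10, 2) = 100)
Mul(C, D) = Mul(2, 100) = 200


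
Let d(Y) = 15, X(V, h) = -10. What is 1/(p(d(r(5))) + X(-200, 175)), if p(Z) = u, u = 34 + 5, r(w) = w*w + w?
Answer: 1/29 ≈ 0.034483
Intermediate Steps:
r(w) = w + w² (r(w) = w² + w = w + w²)
u = 39
p(Z) = 39
1/(p(d(r(5))) + X(-200, 175)) = 1/(39 - 10) = 1/29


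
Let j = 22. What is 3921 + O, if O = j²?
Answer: 4405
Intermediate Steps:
O = 484 (O = 22² = 484)
3921 + O = 3921 + 484 = 4405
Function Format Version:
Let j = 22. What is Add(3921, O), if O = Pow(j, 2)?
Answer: 4405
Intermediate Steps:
O = 484 (O = Pow(22, 2) = 484)
Add(3921, O) = Add(3921, 484) = 4405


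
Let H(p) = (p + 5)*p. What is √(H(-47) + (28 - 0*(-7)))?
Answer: √2002 ≈ 44.744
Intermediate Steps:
H(p) = p*(5 + p) (H(p) = (5 + p)*p = p*(5 + p))
√(H(-47) + (28 - 0*(-7))) = √(-47*(5 - 47) + (28 - 0*(-7))) = √(-47*(-42) + (28 - 19*0)) = √(1974 + (28 + 0)) = √(1974 + 28) = √2002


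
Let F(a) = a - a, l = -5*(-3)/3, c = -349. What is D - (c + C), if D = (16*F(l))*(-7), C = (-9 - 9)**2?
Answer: 25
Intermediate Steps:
C = 324 (C = (-18)**2 = 324)
l = 5 (l = 15*(1/3) = 5)
F(a) = 0
D = 0 (D = (16*0)*(-7) = 0*(-7) = 0)
D - (c + C) = 0 - (-349 + 324) = 0 - 1*(-25) = 0 + 25 = 25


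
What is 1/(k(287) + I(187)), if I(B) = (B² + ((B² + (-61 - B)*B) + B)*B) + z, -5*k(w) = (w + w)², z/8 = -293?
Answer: -5/10657051 ≈ -4.6917e-7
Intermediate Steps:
z = -2344 (z = 8*(-293) = -2344)
k(w) = -4*w²/5 (k(w) = -(w + w)²/5 = -4*w²/5)
I(B) = -2344 + B² + B*(B + B² + B*(-61 - B)) (I(B) = (B² + ((B² + (-61 - B)*B) + B)*B) - 2344 = (B² + ((B² + B*(-61 - B)) + B)*B) - 2344 = (B² + (B + B² + B*(-61 - B))*B) - 2344 = (B² + B*(B + B² + B*(-61 - B))) - 2344 = -2344 + B² + B*(B + B² + B*(-61 - B)))
1/(k(287) + I(187)) = 1/(-⅘*287² + (-2344 - 59*187²)) = 1/(-⅘*82369 + (-2344 - 59*34969)) = 1/(-329476/5 + (-2344 - 2063171)) = 1/(-329476/5 - 2065515) = 1/(-10657051/5) = -5/10657051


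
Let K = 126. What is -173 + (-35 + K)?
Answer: -82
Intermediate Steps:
-173 + (-35 + K) = -173 + (-35 + 126) = -173 + 91 = -82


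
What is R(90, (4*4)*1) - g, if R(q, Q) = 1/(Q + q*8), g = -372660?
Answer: 274277761/736 ≈ 3.7266e+5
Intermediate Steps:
R(q, Q) = 1/(Q + 8*q)
R(90, (4*4)*1) - g = 1/((4*4)*1 + 8*90) - 1*(-372660) = 1/(16*1 + 720) + 372660 = 1/(16 + 720) + 372660 = 1/736 + 372660 = 274277761/736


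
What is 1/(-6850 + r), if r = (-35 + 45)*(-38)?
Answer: -1/7230 ≈ -0.00013831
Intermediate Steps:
r = -380 (r = 10*(-38) = -380)
1/(-6850 + r) = 1/(-6850 - 380) = 1/(-7230) = -1/7230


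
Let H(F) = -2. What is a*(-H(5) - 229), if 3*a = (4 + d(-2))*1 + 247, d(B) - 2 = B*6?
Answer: -54707/3 ≈ -18236.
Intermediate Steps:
d(B) = 2 + 6*B (d(B) = 2 + B*6 = 2 + 6*B)
a = 241/3 (a = ((4 + (2 + 6*(-2)))*1 + 247)/3 = ((4 + (2 - 12))*1 + 247)/3 = ((4 - 10)*1 + 247)/3 = (-6*1 + 247)/3 = (-6 + 247)/3 = (⅓)*241 = 241/3 ≈ 80.333)
a*(-H(5) - 229) = 241*(-1*(-2) - 229)/3 = 241*(2 - 229)/3 = (241/3)*(-227) = -54707/3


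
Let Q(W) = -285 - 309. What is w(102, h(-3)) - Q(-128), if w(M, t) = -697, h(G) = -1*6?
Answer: -103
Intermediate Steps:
h(G) = -6
Q(W) = -594
w(102, h(-3)) - Q(-128) = -697 - 1*(-594) = -697 + 594 = -103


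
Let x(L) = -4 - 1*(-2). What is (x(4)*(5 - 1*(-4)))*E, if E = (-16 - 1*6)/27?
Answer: 44/3 ≈ 14.667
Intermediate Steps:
E = -22/27 (E = (-16 - 6)*(1/27) = -22*1/27 = -22/27 ≈ -0.81481)
x(L) = -2 (x(L) = -4 + 2 = -2)
(x(4)*(5 - 1*(-4)))*E = -2*(5 - 1*(-4))*(-22/27) = -2*(5 + 4)*(-22/27) = -2*9*(-22/27) = -18*(-22/27) = 44/3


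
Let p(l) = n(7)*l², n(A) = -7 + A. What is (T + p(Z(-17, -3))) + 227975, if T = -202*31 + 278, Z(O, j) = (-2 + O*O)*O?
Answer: 221991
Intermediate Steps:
Z(O, j) = O*(-2 + O²) (Z(O, j) = (-2 + O²)*O = O*(-2 + O²))
p(l) = 0 (p(l) = (-7 + 7)*l² = 0*l² = 0)
T = -5984 (T = -6262 + 278 = -5984)
(T + p(Z(-17, -3))) + 227975 = (-5984 + 0) + 227975 = -5984 + 227975 = 221991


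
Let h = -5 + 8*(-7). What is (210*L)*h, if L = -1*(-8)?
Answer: -102480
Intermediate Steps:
L = 8
h = -61 (h = -5 - 56 = -61)
(210*L)*h = (210*8)*(-61) = 1680*(-61) = -102480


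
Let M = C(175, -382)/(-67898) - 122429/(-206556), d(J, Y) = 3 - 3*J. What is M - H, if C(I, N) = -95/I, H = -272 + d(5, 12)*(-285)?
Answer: -110353916205629/35061848220 ≈ -3147.4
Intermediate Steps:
H = 3148 (H = -272 + (3 - 3*5)*(-285) = -272 + (3 - 15)*(-285) = -272 - 12*(-285) = -272 + 3420 = 3148)
M = 20781990931/35061848220 (M = -95/175/(-67898) - 122429/(-206556) = -95*1/175*(-1/67898) - 122429*(-1/206556) = -19/35*(-1/67898) + 122429/206556 = 19/2376430 + 122429/206556 = 20781990931/35061848220 ≈ 0.59272)
M - H = 20781990931/35061848220 - 1*3148 = 20781990931/35061848220 - 3148 = -110353916205629/35061848220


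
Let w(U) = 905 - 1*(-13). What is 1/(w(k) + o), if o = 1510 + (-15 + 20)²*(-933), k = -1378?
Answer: -1/20897 ≈ -4.7854e-5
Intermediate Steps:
w(U) = 918 (w(U) = 905 + 13 = 918)
o = -21815 (o = 1510 + 5²*(-933) = 1510 + 25*(-933) = 1510 - 23325 = -21815)
1/(w(k) + o) = 1/(918 - 21815) = 1/(-20897) = -1/20897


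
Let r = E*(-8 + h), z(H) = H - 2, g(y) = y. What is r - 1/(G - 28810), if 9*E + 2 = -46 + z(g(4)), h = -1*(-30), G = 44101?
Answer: -1719389/15291 ≈ -112.44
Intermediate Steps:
z(H) = -2 + H
h = 30
E = -46/9 (E = -2/9 + (-46 + (-2 + 4))/9 = -2/9 + (-46 + 2)/9 = -2/9 + (⅑)*(-44) = -2/9 - 44/9 = -46/9 ≈ -5.1111)
r = -1012/9 (r = -46*(-8 + 30)/9 = -46/9*22 = -1012/9 ≈ -112.44)
r - 1/(G - 28810) = -1012/9 - 1/(44101 - 28810) = -1012/9 - 1/15291 = -1719389/15291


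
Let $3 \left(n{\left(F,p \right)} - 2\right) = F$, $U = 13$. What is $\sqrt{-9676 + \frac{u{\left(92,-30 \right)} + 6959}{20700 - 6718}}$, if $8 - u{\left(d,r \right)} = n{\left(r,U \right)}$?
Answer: $\frac{i \sqrt{1891524906574}}{13982} \approx 98.364 i$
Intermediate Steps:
$n{\left(F,p \right)} = 2 + \frac{F}{3}$
$u{\left(d,r \right)} = 6 - \frac{r}{3}$ ($u{\left(d,r \right)} = 8 - \left(2 + \frac{r}{3}\right) = 6 - \frac{r}{3}$)
$\sqrt{-9676 + \frac{u{\left(92,-30 \right)} + 6959}{20700 - 6718}} = \sqrt{-9676 + \frac{\left(6 - -10\right) + 6959}{20700 - 6718}} = \sqrt{-9676 + \frac{\left(6 + 10\right) + 6959}{20700 - 6718}} = \sqrt{-9676 + \frac{16 + 6959}{20700 - 6718}} = \sqrt{-9676 + \frac{6975}{13982}} = \sqrt{- \frac{135282857}{13982}} = \frac{i \sqrt{1891524906574}}{13982}$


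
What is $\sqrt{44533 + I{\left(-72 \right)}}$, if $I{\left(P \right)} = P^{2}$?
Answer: $\sqrt{49717} \approx 222.97$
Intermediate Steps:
$\sqrt{44533 + I{\left(-72 \right)}} = \sqrt{44533 + \left(-72\right)^{2}} = \sqrt{44533 + 5184} = \sqrt{49717}$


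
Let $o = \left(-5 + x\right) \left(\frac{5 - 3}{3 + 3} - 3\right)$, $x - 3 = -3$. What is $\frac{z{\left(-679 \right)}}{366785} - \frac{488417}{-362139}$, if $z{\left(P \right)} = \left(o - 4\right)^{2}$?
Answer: $\frac{537526727027}{398481459345} \approx 1.3489$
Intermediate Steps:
$x = 0$ ($x = 3 - 3 = 0$)
$o = \frac{40}{3}$ ($o = \left(-5 + 0\right) \left(\frac{5 - 3}{3 + 3} - 3\right) = - 5 \left(\frac{2}{6} - 3\right) = - 5 \left(2 \cdot \frac{1}{6} - 3\right) = - 5 \left(\frac{1}{3} - 3\right) = \left(-5\right) \left(- \frac{8}{3}\right) = \frac{40}{3} \approx 13.333$)
$z{\left(P \right)} = \frac{784}{9}$ ($z{\left(P \right)} = \left(\frac{40}{3} - 4\right)^{2} = \left(\frac{28}{3}\right)^{2} = \frac{784}{9}$)
$\frac{z{\left(-679 \right)}}{366785} - \frac{488417}{-362139} = \frac{784}{9 \cdot 366785} - \frac{488417}{-362139} = \frac{784}{9} \cdot \frac{1}{366785} - - \frac{488417}{362139} = \frac{784}{3301065} + \frac{488417}{362139} = \frac{537526727027}{398481459345}$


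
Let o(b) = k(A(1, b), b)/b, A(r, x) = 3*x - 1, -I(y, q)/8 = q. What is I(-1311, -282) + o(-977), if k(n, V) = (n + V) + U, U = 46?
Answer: 2207975/977 ≈ 2260.0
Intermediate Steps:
I(y, q) = -8*q
A(r, x) = -1 + 3*x
k(n, V) = 46 + V + n (k(n, V) = (n + V) + 46 = (V + n) + 46 = 46 + V + n)
o(b) = (45 + 4*b)/b (o(b) = (46 + b + (-1 + 3*b))/b = (45 + 4*b)/b)
I(-1311, -282) + o(-977) = -8*(-282) + (4 + 45/(-977)) = 2256 + (4 + 45*(-1/977)) = 2256 + (4 - 45/977) = 2256 + 3863/977 = 2207975/977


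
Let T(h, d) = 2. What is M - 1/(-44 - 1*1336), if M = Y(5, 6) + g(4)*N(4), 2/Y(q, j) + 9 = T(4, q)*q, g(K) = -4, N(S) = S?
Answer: -19319/1380 ≈ -13.999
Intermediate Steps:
Y(q, j) = 2/(-9 + 2*q)
M = -14 (M = 2/(-9 + 2*5) - 4*4 = 2/(-9 + 10) - 16 = 2/1 - 16 = 2*1 - 16 = 2 - 16 = -14)
M - 1/(-44 - 1*1336) = -14 - 1/(-44 - 1*1336) = -14 - 1/(-44 - 1336) = -14 - 1/(-1380) = -14 - 1*(-1/1380) = -14 + 1/1380 = -19319/1380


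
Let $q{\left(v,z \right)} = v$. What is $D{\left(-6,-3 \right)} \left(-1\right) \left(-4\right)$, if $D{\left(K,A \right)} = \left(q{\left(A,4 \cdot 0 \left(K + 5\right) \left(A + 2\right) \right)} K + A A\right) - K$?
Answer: $132$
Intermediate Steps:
$D{\left(K,A \right)} = A^{2} - K + A K$ ($D{\left(K,A \right)} = \left(A K + A A\right) - K = \left(A K + A^{2}\right) - K = \left(A^{2} + A K\right) - K = A^{2} - K + A K$)
$D{\left(-6,-3 \right)} \left(-1\right) \left(-4\right) = \left(\left(-3\right)^{2} - -6 - -18\right) \left(-1\right) \left(-4\right) = \left(9 + 6 + 18\right) \left(-1\right) \left(-4\right) = 33 \left(-1\right) \left(-4\right) = \left(-33\right) \left(-4\right) = 132$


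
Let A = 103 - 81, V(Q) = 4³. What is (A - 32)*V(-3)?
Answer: -640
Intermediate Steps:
V(Q) = 64
A = 22
(A - 32)*V(-3) = (22 - 32)*64 = -10*64 = -640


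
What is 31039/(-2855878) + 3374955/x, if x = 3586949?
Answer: 9527124425479/10243888736222 ≈ 0.93003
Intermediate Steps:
31039/(-2855878) + 3374955/x = 31039/(-2855878) + 3374955/3586949 = 31039*(-1/2855878) + 3374955*(1/3586949) = -31039/2855878 + 3374955/3586949 = 9527124425479/10243888736222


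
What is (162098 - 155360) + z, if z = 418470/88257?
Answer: 15258824/2263 ≈ 6742.7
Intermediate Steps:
z = 10730/2263 (z = 418470*(1/88257) = 10730/2263 ≈ 4.7415)
(162098 - 155360) + z = (162098 - 155360) + 10730/2263 = 6738 + 10730/2263 = 15258824/2263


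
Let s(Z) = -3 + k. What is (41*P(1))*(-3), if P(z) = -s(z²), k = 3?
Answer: 0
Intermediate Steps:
s(Z) = 0 (s(Z) = -3 + 3 = 0)
P(z) = 0 (P(z) = -1*0 = 0)
(41*P(1))*(-3) = (41*0)*(-3) = 0*(-3) = 0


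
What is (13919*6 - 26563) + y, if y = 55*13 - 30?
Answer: 57636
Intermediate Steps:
y = 685 (y = 715 - 30 = 685)
(13919*6 - 26563) + y = (13919*6 - 26563) + 685 = (83514 - 26563) + 685 = 56951 + 685 = 57636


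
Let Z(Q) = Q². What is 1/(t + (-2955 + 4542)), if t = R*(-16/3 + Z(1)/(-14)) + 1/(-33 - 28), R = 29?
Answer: 2562/3664289 ≈ 0.00069918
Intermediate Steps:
t = -401605/2562 (t = 29*(-16/3 + 1²/(-14)) + 1/(-33 - 28) = 29*(-16*⅓ + 1*(-1/14)) + 1/(-61) = 29*(-16/3 - 1/14) - 1/61 = 29*(-227/42) - 1/61 = -6583/42 - 1/61 = -401605/2562 ≈ -156.75)
1/(t + (-2955 + 4542)) = 1/(-401605/2562 + (-2955 + 4542)) = 1/(-401605/2562 + 1587) = 1/(3664289/2562) = 2562/3664289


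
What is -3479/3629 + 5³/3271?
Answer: -10926184/11870459 ≈ -0.92045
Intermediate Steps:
-3479/3629 + 5³/3271 = -3479*1/3629 + 125*(1/3271) = -3479/3629 + 125/3271 = -10926184/11870459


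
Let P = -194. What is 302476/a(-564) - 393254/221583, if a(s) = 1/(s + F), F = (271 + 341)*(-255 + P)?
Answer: -18455065651000070/221583 ≈ -8.3287e+10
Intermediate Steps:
F = -274788 (F = (271 + 341)*(-255 - 194) = 612*(-449) = -274788)
a(s) = 1/(-274788 + s) (a(s) = 1/(s - 274788) = 1/(-274788 + s))
302476/a(-564) - 393254/221583 = 302476/(1/(-274788 - 564)) - 393254/221583 = 302476/(1/(-275352)) - 393254*1/221583 = 302476/(-1/275352) - 393254/221583 = 302476*(-275352) - 393254/221583 = -83287371552 - 393254/221583 = -18455065651000070/221583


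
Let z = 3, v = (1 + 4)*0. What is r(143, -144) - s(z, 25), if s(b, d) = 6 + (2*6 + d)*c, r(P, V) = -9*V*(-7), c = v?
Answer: -9078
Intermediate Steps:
v = 0 (v = 5*0 = 0)
c = 0
r(P, V) = 63*V
s(b, d) = 6 (s(b, d) = 6 + (2*6 + d)*0 = 6 + (12 + d)*0 = 6 + 0 = 6)
r(143, -144) - s(z, 25) = 63*(-144) - 1*6 = -9072 - 6 = -9078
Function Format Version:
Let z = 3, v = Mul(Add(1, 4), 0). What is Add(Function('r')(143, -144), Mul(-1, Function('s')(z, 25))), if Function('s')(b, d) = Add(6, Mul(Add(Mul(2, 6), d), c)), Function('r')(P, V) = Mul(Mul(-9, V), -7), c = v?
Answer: -9078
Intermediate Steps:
v = 0 (v = Mul(5, 0) = 0)
c = 0
Function('r')(P, V) = Mul(63, V)
Function('s')(b, d) = 6 (Function('s')(b, d) = Add(6, Mul(Add(Mul(2, 6), d), 0)) = Add(6, Mul(Add(12, d), 0)) = Add(6, 0) = 6)
Add(Function('r')(143, -144), Mul(-1, Function('s')(z, 25))) = Add(Mul(63, -144), Mul(-1, 6)) = Add(-9072, -6) = -9078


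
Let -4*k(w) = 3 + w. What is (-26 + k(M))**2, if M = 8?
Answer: 13225/16 ≈ 826.56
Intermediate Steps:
k(w) = -3/4 - w/4 (k(w) = -(3 + w)/4 = -3/4 - w/4)
(-26 + k(M))**2 = (-26 + (-3/4 - 1/4*8))**2 = (-26 + (-3/4 - 2))**2 = (-26 - 11/4)**2 = (-115/4)**2 = 13225/16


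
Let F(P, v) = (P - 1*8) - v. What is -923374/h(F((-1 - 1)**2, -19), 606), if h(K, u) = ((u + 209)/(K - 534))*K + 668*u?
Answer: -159743702/70027709 ≈ -2.2812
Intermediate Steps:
F(P, v) = -8 + P - v (F(P, v) = (P - 8) - v = (-8 + P) - v = -8 + P - v)
h(K, u) = 668*u + K*(209 + u)/(-534 + K) (h(K, u) = ((209 + u)/(-534 + K))*K + 668*u = K*(209 + u)/(-534 + K) + 668*u = 668*u + K*(209 + u)/(-534 + K))
-923374/h(F((-1 - 1)**2, -19), 606) = -923374*(-534 + (-8 + (-1 - 1)**2 - 1*(-19)))/(-356712*606 + 209*(-8 + (-1 - 1)**2 - 1*(-19)) + 669*(-8 + (-1 - 1)**2 - 1*(-19))*606) = -923374*(-534 + (-8 + (-2)**2 + 19))/(-216167472 + 209*(-8 + (-2)**2 + 19) + 669*(-8 + (-2)**2 + 19)*606) = -923374*(-534 + (-8 + 4 + 19))/(-216167472 + 209*(-8 + 4 + 19) + 669*(-8 + 4 + 19)*606) = -923374*(-534 + 15)/(-216167472 + 209*15 + 669*15*606) = -923374*(-519/(-216167472 + 3135 + 6081210)) = -923374/((-1/519*(-210083127))) = -923374/70027709/173 = -923374*173/70027709 = -159743702/70027709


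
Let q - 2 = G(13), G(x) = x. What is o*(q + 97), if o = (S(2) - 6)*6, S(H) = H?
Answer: -2688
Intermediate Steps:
q = 15 (q = 2 + 13 = 15)
o = -24 (o = (2 - 6)*6 = -4*6 = -24)
o*(q + 97) = -24*(15 + 97) = -24*112 = -2688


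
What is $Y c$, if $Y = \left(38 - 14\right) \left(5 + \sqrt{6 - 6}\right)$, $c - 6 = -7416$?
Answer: $-889200$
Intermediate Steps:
$c = -7410$ ($c = 6 - 7416 = -7410$)
$Y = 120$ ($Y = 24 \left(5 + \sqrt{0}\right) = 24 \left(5 + 0\right) = 24 \cdot 5 = 120$)
$Y c = 120 \left(-7410\right) = -889200$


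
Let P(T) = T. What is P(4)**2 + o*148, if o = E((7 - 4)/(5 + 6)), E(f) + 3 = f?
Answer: -4264/11 ≈ -387.64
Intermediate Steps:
E(f) = -3 + f
o = -30/11 (o = -3 + (7 - 4)/(5 + 6) = -3 + 3/11 = -30/11 ≈ -2.7273)
P(4)**2 + o*148 = 4**2 - 30/11*148 = 16 - 4440/11 = -4264/11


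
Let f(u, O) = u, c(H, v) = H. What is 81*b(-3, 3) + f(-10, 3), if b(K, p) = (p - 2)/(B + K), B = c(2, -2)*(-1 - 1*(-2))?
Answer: -91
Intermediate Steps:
B = 2 (B = 2*(-1 - 1*(-2)) = 2*(-1 + 2) = 2*1 = 2)
b(K, p) = (-2 + p)/(2 + K) (b(K, p) = (p - 2)/(2 + K) = (-2 + p)/(2 + K))
81*b(-3, 3) + f(-10, 3) = 81*((-2 + 3)/(2 - 3)) - 10 = 81*(1/(-1)) - 10 = 81*(-1*1) - 10 = 81*(-1) - 10 = -81 - 10 = -91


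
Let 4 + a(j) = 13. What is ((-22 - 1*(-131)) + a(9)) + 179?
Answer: 297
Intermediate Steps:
a(j) = 9 (a(j) = -4 + 13 = 9)
((-22 - 1*(-131)) + a(9)) + 179 = ((-22 - 1*(-131)) + 9) + 179 = ((-22 + 131) + 9) + 179 = (109 + 9) + 179 = 118 + 179 = 297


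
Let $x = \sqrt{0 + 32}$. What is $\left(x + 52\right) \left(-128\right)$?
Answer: $-6656 - 512 \sqrt{2} \approx -7380.1$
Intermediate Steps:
$x = 4 \sqrt{2}$ ($x = \sqrt{32} = 4 \sqrt{2} \approx 5.6569$)
$\left(x + 52\right) \left(-128\right) = \left(4 \sqrt{2} + 52\right) \left(-128\right) = \left(52 + 4 \sqrt{2}\right) \left(-128\right) = -6656 - 512 \sqrt{2}$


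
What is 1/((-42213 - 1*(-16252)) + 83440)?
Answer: 1/57479 ≈ 1.7398e-5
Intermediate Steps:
1/((-42213 - 1*(-16252)) + 83440) = 1/((-42213 + 16252) + 83440) = 1/(-25961 + 83440) = 1/57479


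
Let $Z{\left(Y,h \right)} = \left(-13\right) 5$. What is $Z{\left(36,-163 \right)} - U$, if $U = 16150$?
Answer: $-16215$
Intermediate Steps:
$Z{\left(Y,h \right)} = -65$
$Z{\left(36,-163 \right)} - U = -65 - 16150 = -16215$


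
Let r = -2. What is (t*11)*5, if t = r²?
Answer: 220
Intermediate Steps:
t = 4 (t = (-2)² = 4)
(t*11)*5 = (4*11)*5 = 44*5 = 220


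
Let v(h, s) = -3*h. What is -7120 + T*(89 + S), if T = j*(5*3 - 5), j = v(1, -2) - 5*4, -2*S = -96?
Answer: -38630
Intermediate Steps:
S = 48 (S = -½*(-96) = 48)
j = -23 (j = -3*1 - 5*4 = -3 - 20 = -23)
T = -230 (T = -23*(5*3 - 5) = -23*(15 - 5) = -23*10 = -230)
-7120 + T*(89 + S) = -7120 - 230*(89 + 48) = -7120 - 230*137 = -7120 - 31510 = -38630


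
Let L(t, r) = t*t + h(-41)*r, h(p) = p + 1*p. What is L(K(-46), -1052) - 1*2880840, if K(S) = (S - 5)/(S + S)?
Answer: -23653288663/8464 ≈ -2.7946e+6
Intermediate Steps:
h(p) = 2*p (h(p) = p + p = 2*p)
K(S) = (-5 + S)/(2*S) (K(S) = (-5 + S)/((2*S)) = (-5 + S)*(1/(2*S)) = (-5 + S)/(2*S))
L(t, r) = t² - 82*r (L(t, r) = t*t + (2*(-41))*r = t² - 82*r)
L(K(-46), -1052) - 1*2880840 = (((½)*(-5 - 46)/(-46))² - 82*(-1052)) - 1*2880840 = (((½)*(-1/46)*(-51))² + 86264) - 2880840 = ((51/92)² + 86264) - 2880840 = (2601/8464 + 86264) - 2880840 = 730141097/8464 - 2880840 = -23653288663/8464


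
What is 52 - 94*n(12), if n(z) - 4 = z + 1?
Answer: -1546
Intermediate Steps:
n(z) = 5 + z (n(z) = 4 + (z + 1) = 4 + (1 + z) = 5 + z)
52 - 94*n(12) = 52 - 94*(5 + 12) = 52 - 94*17 = 52 - 1598 = -1546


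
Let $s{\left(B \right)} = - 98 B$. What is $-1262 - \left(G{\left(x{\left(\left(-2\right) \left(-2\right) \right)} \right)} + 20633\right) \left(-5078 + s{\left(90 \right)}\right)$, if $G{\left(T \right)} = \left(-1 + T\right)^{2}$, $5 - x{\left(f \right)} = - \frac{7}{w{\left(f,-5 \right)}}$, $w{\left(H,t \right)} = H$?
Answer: $\frac{2297725397}{8} \approx 2.8722 \cdot 10^{8}$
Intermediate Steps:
$x{\left(f \right)} = 5 + \frac{7}{f}$ ($x{\left(f \right)} = 5 - - \frac{7}{f} = 5 + \frac{7}{f}$)
$-1262 - \left(G{\left(x{\left(\left(-2\right) \left(-2\right) \right)} \right)} + 20633\right) \left(-5078 + s{\left(90 \right)}\right) = -1262 - \left(\left(-1 + \left(5 + \frac{7}{\left(-2\right) \left(-2\right)}\right)\right)^{2} + 20633\right) \left(-5078 - 8820\right) = -1262 - \left(\left(-1 + \left(5 + \frac{7}{4}\right)\right)^{2} + 20633\right) \left(-5078 - 8820\right) = -1262 - \left(\left(-1 + \left(5 + 7 \cdot \frac{1}{4}\right)\right)^{2} + 20633\right) \left(-13898\right) = -1262 - \left(\left(-1 + \left(5 + \frac{7}{4}\right)\right)^{2} + 20633\right) \left(-13898\right) = -1262 - \left(\left(-1 + \frac{27}{4}\right)^{2} + 20633\right) \left(-13898\right) = -1262 - \left(\left(\frac{23}{4}\right)^{2} + 20633\right) \left(-13898\right) = -1262 - \left(\frac{529}{16} + 20633\right) \left(-13898\right) = -1262 - \frac{330657}{16} \left(-13898\right) = -1262 - - \frac{2297735493}{8} = -1262 + \frac{2297735493}{8} = \frac{2297725397}{8}$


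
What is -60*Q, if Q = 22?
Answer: -1320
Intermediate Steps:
-60*Q = -60*22 = -1320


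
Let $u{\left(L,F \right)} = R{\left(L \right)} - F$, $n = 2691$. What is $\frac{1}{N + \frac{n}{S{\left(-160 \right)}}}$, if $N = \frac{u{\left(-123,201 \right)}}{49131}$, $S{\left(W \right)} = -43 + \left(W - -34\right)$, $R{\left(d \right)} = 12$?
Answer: $- \frac{70967}{1130286} \approx -0.062787$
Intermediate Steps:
$u{\left(L,F \right)} = 12 - F$
$S{\left(W \right)} = -9 + W$ ($S{\left(W \right)} = -43 + \left(W + 34\right) = -43 + \left(34 + W\right) = -9 + W$)
$N = - \frac{21}{5459}$ ($N = \frac{12 - 201}{49131} = \left(12 - 201\right) \frac{1}{49131} = \left(-189\right) \frac{1}{49131} = - \frac{21}{5459} \approx -0.0038469$)
$\frac{1}{N + \frac{n}{S{\left(-160 \right)}}} = \frac{1}{- \frac{21}{5459} + \frac{2691}{-9 - 160}} = \frac{1}{- \frac{21}{5459} + \frac{2691}{-169}} = \frac{1}{- \frac{21}{5459} + 2691 \left(- \frac{1}{169}\right)} = \frac{1}{- \frac{21}{5459} - \frac{207}{13}} = \frac{1}{- \frac{1130286}{70967}} = - \frac{70967}{1130286}$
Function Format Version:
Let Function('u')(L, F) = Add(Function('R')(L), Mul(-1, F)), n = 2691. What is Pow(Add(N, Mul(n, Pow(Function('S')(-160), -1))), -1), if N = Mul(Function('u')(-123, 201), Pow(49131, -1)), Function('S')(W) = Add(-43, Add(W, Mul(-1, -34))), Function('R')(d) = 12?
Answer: Rational(-70967, 1130286) ≈ -0.062787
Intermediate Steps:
Function('u')(L, F) = Add(12, Mul(-1, F))
Function('S')(W) = Add(-9, W) (Function('S')(W) = Add(-43, Add(W, 34)) = Add(-43, Add(34, W)) = Add(-9, W))
N = Rational(-21, 5459) (N = Mul(Add(12, Mul(-1, 201)), Pow(49131, -1)) = Mul(Add(12, -201), Rational(1, 49131)) = Mul(-189, Rational(1, 49131)) = Rational(-21, 5459) ≈ -0.0038469)
Pow(Add(N, Mul(n, Pow(Function('S')(-160), -1))), -1) = Pow(Add(Rational(-21, 5459), Mul(2691, Pow(Add(-9, -160), -1))), -1) = Pow(Add(Rational(-21, 5459), Mul(2691, Pow(-169, -1))), -1) = Pow(Add(Rational(-21, 5459), Mul(2691, Rational(-1, 169))), -1) = Pow(Add(Rational(-21, 5459), Rational(-207, 13)), -1) = Pow(Rational(-1130286, 70967), -1) = Rational(-70967, 1130286)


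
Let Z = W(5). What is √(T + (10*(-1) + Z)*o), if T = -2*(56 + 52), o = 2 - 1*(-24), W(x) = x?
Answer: I*√346 ≈ 18.601*I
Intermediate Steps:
Z = 5
o = 26 (o = 2 + 24 = 26)
T = -216 (T = -2*108 = -216)
√(T + (10*(-1) + Z)*o) = √(-216 + (10*(-1) + 5)*26) = √(-216 + (-10 + 5)*26) = √(-216 - 5*26) = √(-216 - 130) = √(-346) = I*√346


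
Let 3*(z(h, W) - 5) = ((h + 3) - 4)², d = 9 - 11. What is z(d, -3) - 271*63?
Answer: -17065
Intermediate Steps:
d = -2
z(h, W) = 5 + (-1 + h)²/3 (z(h, W) = 5 + ((h + 3) - 4)²/3 = 5 + ((3 + h) - 4)²/3 = 5 + (-1 + h)²/3)
z(d, -3) - 271*63 = (5 + (-1 - 2)²/3) - 271*63 = (5 + (⅓)*(-3)²) - 17073 = (5 + (⅓)*9) - 17073 = (5 + 3) - 17073 = 8 - 17073 = -17065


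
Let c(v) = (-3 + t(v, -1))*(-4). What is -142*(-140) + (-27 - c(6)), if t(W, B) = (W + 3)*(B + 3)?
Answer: 19913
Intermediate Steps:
t(W, B) = (3 + B)*(3 + W) (t(W, B) = (3 + W)*(3 + B) = (3 + B)*(3 + W))
c(v) = -12 - 8*v (c(v) = (-3 + (9 + 3*(-1) + 3*v - v))*(-4) = (-3 + (9 - 3 + 3*v - v))*(-4) = (-3 + (6 + 2*v))*(-4) = (3 + 2*v)*(-4) = -12 - 8*v)
-142*(-140) + (-27 - c(6)) = -142*(-140) + (-27 - (-12 - 8*6)) = 19880 + (-27 - (-12 - 48)) = 19880 + (-27 - 1*(-60)) = 19880 + (-27 + 60) = 19880 + 33 = 19913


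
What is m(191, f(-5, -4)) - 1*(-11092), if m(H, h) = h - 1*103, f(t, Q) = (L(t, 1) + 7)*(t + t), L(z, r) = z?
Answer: 10969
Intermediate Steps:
f(t, Q) = 2*t*(7 + t) (f(t, Q) = (t + 7)*(t + t) = (7 + t)*(2*t) = 2*t*(7 + t))
m(H, h) = -103 + h (m(H, h) = h - 103 = -103 + h)
m(191, f(-5, -4)) - 1*(-11092) = (-103 + 2*(-5)*(7 - 5)) - 1*(-11092) = (-103 + 2*(-5)*2) + 11092 = (-103 - 20) + 11092 = -123 + 11092 = 10969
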